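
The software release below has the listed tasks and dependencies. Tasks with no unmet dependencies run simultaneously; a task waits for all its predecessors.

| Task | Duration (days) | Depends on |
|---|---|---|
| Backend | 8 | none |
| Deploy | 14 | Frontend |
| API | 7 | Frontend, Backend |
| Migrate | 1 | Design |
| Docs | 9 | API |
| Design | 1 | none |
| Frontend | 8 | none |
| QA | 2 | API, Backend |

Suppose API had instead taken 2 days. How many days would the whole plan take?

The binding path is Backend→API→Docs = 8+7+9 = 24; finish at 24 days.
API lies on that path, so at 2 days the path becomes 19 days.
The binding chain switches to Frontend→Deploy = 8+14 = 22; finish 22 days.

22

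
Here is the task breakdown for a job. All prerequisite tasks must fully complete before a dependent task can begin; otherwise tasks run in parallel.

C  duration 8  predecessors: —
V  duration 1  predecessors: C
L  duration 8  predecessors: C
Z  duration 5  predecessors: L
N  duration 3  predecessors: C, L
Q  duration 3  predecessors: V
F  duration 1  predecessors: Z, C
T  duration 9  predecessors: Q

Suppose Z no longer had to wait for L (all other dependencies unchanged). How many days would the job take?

Original critical path: C→L→Z→F = 8+8+5+1 = 22 ⇒ 22 days.
Without L→Z, Z's earliest start moves from 16 to 0.
New critical path: C→V→Q→T = 8+1+3+9 = 21 ⇒ 21 days.

21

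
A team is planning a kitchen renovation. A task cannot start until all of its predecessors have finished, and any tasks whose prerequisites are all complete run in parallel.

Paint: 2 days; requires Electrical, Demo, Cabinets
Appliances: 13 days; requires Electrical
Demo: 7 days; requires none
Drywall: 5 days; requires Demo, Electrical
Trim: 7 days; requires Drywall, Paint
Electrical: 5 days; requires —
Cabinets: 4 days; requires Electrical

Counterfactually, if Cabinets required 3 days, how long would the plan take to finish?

19

The binding path is Demo→Drywall→Trim = 7+5+7 = 19; finish at 19 days.
Cabinets has 1 day of float (longest path through it is 18).
That remains the longest chain; total 19 days.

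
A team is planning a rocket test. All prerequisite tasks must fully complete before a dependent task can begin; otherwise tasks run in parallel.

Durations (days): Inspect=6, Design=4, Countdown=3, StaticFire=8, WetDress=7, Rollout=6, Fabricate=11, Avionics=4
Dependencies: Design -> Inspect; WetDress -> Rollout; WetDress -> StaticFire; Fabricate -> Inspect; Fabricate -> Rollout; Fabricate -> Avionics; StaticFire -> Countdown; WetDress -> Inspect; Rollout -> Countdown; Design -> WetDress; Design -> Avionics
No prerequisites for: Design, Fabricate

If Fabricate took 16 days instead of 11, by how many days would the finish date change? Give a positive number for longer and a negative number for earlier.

3

As given, the longest chain is Design→WetDress→StaticFire→Countdown = 4+7+8+3 = 22, so the finish is 22 days.
The longest path through Fabricate is only 20 days, so Fabricate has float 2.
Now Fabricate→Rollout→Countdown = 16+6+3 = 25 is longest, so the finish becomes 25 days.
Change in finish: 25 − 22 = +3 days.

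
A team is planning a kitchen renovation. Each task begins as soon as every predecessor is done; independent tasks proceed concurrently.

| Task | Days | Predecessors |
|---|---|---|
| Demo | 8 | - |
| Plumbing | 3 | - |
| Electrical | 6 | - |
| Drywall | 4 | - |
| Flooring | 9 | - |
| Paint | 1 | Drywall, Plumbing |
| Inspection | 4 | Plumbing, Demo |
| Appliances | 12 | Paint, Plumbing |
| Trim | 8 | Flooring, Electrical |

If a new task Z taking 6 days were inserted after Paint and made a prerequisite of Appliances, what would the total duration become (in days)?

Originally the plan takes 17 days.
With Z inserted, Appliances now waits for max(Paint, Plumbing, Z).
New critical path: Drywall→Paint→Z→Appliances = 4+1+6+12 = 23 ⇒ 23 days.

23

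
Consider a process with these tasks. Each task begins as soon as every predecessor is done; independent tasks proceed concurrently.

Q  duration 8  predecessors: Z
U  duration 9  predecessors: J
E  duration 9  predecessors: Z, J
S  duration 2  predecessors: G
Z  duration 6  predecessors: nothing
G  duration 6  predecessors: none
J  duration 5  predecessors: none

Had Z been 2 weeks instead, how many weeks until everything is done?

14

Baseline: Z→E = 6+9 = 15 → 15 weeks.
Z is on the critical path; changing it to 2 makes that path 11 weeks.
Now J→E = 5+9 = 14 is longest, so the finish becomes 14 weeks.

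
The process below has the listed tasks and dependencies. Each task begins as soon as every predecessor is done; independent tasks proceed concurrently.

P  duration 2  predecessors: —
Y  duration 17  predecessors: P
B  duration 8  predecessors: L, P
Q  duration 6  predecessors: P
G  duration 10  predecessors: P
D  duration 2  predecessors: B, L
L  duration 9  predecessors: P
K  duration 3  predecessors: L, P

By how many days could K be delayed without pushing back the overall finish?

7

P→L→B→D = 2+9+8+2 = 21 sets the makespan at 21 days.
Longest path through K: 14 days (earliest finish 14, latest finish 21).
So K can slip 21 − 14 = 7 days.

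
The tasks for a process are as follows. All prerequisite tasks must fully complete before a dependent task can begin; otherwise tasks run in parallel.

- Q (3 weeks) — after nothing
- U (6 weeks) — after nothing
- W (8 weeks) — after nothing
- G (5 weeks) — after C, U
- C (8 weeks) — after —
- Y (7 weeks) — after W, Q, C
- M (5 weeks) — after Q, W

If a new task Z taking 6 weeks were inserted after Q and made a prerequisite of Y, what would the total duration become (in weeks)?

Originally the job takes 15 weeks.
With Z inserted, Y now waits for max(W, Q, C, Z).
New critical path: Q→Z→Y = 3+6+7 = 16 ⇒ 16 weeks.

16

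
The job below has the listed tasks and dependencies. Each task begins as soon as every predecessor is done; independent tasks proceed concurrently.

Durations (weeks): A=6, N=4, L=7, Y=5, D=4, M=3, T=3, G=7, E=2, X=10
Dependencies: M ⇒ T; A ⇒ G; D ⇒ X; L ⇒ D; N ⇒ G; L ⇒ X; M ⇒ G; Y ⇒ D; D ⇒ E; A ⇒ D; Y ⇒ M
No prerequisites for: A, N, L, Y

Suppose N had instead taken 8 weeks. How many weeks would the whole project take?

21

Critical path before the change: L→D→X = 7+4+10 = 21 giving 21 weeks.
N is off the critical path — its longest chain is 11 weeks, giving 10 of slack.
The critical path is still L→D→X; finish is now 21 weeks.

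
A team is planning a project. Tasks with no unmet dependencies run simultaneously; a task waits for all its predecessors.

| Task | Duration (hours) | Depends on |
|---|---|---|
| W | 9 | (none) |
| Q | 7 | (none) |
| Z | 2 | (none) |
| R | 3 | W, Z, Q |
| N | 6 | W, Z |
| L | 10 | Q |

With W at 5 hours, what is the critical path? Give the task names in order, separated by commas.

Q, L

Critical path before the change: Q→L = 7+10 = 17 giving 17 hours.
The longest path through W is only 15 hours, so W has float 2.
That remains the longest chain; total 17 hours.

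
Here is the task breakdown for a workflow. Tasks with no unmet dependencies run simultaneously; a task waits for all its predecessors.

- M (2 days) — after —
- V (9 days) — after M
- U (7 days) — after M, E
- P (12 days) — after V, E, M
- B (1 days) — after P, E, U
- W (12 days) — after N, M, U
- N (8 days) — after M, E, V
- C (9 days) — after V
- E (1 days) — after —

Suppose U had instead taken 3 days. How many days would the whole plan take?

As given, the longest chain is M→V→N→W = 2+9+8+12 = 31, so the finish is 31 days.
The longest path through U is only 21 days, so U has float 10.
No other chain overtakes it, so the finish is 31 days.

31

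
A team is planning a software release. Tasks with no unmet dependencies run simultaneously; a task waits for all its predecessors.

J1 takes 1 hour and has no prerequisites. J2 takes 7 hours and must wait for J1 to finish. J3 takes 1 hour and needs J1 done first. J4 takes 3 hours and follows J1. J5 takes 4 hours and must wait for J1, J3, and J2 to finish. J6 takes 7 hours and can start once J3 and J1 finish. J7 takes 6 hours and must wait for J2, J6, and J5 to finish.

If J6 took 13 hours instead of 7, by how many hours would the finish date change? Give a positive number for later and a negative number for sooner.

As given, the longest chain is J1→J2→J5→J7 = 1+7+4+6 = 18, so the finish is 18 hours.
J6 is off the critical path — its longest chain is 15 hours, giving 3 of slack.
Now J1→J3→J6→J7 = 1+1+13+6 = 21 is longest, so the finish becomes 21 hours.
Change in finish: 21 − 18 = +3 hours.

3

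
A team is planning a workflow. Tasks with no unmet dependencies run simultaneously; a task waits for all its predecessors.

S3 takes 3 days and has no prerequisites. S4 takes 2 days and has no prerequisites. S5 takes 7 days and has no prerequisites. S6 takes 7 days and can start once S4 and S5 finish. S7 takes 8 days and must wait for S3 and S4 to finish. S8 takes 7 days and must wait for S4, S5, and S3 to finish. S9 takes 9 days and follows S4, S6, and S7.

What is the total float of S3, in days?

3

S5→S6→S9 = 7+7+9 = 23 sets the makespan at 23 days.
The longest chain containing S3 totals 20 days.
So S3 can slip 6 − 3 = 3 days.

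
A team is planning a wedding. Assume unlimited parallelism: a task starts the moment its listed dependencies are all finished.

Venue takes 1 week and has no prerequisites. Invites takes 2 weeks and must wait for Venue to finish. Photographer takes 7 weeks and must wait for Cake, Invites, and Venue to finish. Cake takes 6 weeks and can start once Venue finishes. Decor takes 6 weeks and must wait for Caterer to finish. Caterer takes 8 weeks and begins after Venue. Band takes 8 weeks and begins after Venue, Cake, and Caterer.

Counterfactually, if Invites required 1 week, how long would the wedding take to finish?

The binding path is Venue→Caterer→Band = 1+8+8 = 17; finish at 17 weeks.
Invites has 7 weeks of float (longest path through it is 10).
That remains the longest chain; total 17 weeks.

17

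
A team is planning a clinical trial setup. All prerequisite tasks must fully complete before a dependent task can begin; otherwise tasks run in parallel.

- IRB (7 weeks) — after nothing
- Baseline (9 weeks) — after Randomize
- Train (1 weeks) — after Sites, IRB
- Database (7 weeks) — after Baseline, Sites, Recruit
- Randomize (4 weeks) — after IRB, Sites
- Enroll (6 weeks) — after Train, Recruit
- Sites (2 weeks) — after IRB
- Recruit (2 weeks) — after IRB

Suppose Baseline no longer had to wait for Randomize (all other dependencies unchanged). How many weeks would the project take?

Original critical path: IRB→Sites→Randomize→Baseline→Database = 7+2+4+9+7 = 29 ⇒ 29 weeks.
Without Randomize→Baseline, Baseline's earliest start moves from 13 to 0.
New critical path: IRB→Sites→Train→Enroll = 7+2+1+6 = 16 ⇒ 16 weeks.

16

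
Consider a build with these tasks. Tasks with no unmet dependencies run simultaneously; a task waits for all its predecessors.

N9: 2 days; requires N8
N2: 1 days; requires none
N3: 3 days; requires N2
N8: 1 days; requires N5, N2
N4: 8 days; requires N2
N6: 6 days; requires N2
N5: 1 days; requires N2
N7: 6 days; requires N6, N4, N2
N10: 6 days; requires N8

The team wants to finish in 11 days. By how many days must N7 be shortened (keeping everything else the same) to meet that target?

Current finish: 15 days; target: 11.
N7 is on every critical path, so each day cut from N7 cuts the finish by one (this holds down to a finish of 10).
Need 15 − 11 = 4 days off N7 → N7 becomes 2 days, finish becomes 11.

4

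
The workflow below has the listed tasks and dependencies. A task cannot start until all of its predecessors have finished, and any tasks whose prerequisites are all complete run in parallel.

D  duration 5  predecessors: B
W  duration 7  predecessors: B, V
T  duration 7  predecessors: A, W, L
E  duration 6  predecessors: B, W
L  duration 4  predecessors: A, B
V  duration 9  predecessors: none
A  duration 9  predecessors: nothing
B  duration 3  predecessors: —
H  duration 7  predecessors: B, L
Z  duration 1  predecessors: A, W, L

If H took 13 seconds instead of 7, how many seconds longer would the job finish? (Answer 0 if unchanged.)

3

Critical path before the change: V→W→T = 9+7+7 = 23 giving 23 seconds.
H is off the critical path — its longest chain is 20 seconds, giving 3 of slack.
Now A→L→H = 9+4+13 = 26 is longest, so the finish becomes 26 seconds.
Change in finish: 26 − 23 = +3 seconds.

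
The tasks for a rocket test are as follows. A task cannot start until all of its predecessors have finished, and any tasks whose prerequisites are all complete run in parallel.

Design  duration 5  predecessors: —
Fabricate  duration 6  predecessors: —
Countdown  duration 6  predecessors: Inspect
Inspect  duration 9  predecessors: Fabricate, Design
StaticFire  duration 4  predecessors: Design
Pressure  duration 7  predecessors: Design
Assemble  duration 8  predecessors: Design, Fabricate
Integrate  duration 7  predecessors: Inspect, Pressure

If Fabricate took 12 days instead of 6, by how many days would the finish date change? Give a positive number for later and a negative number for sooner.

6

Baseline: Fabricate→Inspect→Integrate = 6+9+7 = 22 → 22 days.
Since Fabricate is critical, the +6 change carries straight to that chain (now 28 days).
The critical path is still Fabricate→Inspect→Integrate; finish is now 28 days.
Change in finish: 28 − 22 = +6 days.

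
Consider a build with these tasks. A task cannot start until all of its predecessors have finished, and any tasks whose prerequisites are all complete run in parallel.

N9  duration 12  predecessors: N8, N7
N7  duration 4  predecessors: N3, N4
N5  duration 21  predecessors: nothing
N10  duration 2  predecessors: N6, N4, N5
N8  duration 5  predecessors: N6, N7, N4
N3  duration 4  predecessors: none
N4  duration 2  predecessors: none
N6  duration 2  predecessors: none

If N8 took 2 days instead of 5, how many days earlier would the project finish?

2

Baseline: N3→N7→N8→N9 = 4+4+5+12 = 25 → 25 days.
N8 is on the critical path; changing it to 2 makes that path 22 days.
The binding chain switches to N5→N10 = 21+2 = 23; finish 23 days.
Change in finish: 23 − 25 = -2 days.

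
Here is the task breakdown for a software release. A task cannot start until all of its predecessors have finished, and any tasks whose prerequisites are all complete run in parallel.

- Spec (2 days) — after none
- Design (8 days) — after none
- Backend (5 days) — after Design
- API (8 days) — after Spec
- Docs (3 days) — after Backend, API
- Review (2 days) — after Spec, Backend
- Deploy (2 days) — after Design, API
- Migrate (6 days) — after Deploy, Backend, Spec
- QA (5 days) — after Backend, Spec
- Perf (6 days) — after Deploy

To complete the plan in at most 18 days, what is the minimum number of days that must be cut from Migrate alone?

1

Current finish: 19 days; target: 18.
Migrate is on every critical path, so each day cut from Migrate cuts the finish by one (this holds down to a finish of 18).
Need 19 − 18 = 1 day off Migrate → Migrate becomes 5 days, finish becomes 18.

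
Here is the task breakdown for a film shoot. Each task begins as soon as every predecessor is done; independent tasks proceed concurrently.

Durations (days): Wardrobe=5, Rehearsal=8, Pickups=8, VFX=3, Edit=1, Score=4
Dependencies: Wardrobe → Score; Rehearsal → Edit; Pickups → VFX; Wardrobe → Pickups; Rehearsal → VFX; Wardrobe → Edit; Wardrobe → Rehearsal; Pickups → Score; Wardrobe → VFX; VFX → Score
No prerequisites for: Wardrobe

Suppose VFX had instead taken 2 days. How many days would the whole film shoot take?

19

The binding path is Wardrobe→Rehearsal→VFX→Score = 5+8+3+4 = 20; finish at 20 days.
Since VFX is critical, the -1 change carries straight to that chain (now 19 days).
That remains the longest chain; total 19 days.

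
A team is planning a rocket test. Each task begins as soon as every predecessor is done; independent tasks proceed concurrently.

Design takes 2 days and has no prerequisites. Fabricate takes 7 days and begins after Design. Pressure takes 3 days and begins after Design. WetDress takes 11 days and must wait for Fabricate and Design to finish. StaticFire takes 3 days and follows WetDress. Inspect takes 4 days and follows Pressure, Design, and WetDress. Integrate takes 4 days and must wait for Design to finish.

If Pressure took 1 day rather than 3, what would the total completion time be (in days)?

24

Actual critical path: Design→Fabricate→WetDress→Inspect = 2+7+11+4 = 24 ⇒ 24 days.
The longest path through Pressure is only 9 days, so Pressure has float 15.
No other chain overtakes it, so the finish is 24 days.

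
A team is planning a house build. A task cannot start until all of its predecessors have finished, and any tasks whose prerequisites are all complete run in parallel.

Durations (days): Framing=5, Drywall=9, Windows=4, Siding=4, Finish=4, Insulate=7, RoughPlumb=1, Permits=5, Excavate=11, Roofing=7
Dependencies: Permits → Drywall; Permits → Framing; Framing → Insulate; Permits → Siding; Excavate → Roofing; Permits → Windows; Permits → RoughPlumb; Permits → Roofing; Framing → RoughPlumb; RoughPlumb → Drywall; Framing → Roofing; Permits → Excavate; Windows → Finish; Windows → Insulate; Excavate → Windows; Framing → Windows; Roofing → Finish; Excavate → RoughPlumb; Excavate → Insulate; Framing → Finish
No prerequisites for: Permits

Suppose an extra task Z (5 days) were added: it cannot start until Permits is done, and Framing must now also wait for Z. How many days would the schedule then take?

Originally the schedule takes 27 days.
With Z inserted, Framing now waits for max(Permits, Z).
New critical path: Permits→Excavate→Roofing→Finish = 5+11+7+4 = 27 ⇒ 27 days.

27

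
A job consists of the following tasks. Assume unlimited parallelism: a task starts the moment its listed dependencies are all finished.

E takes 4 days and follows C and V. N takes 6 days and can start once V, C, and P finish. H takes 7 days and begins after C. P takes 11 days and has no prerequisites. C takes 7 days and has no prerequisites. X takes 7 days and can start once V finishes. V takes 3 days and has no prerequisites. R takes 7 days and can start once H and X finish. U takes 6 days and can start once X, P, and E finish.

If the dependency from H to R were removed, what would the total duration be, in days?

17

With the dependency in place, C→H→R = 7+7+7 = 21 sets the finish at 21 days.
Without H→R, R's earliest start moves from 14 to 10.
New critical path: V→X→R = 3+7+7 = 17 ⇒ 17 days.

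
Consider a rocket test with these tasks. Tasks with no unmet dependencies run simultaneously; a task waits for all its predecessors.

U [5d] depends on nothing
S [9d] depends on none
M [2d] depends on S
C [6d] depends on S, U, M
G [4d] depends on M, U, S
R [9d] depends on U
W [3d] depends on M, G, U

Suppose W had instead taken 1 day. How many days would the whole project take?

Critical path before the change: S→M→G→W = 9+2+4+3 = 18 giving 18 days.
W lies on that path, so at 1 day the path becomes 16 days.
New critical path: S→M→C = 9+2+6 = 17 ⇒ 17 days.

17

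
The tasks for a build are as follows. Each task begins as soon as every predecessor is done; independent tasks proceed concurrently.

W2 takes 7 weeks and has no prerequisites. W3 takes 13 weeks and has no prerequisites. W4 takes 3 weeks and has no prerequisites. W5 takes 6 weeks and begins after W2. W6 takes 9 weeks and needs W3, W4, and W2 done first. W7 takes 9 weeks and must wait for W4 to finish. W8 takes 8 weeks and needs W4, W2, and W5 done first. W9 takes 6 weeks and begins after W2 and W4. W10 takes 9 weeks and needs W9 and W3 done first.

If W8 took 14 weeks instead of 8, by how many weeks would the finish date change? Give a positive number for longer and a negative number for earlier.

Baseline: W2→W9→W10 = 7+6+9 = 22 → 22 weeks.
W8 has 1 week of float (longest path through it is 21).
The binding chain switches to W2→W5→W8 = 7+6+14 = 27; finish 27 weeks.
Change in finish: 27 − 22 = +5 weeks.

5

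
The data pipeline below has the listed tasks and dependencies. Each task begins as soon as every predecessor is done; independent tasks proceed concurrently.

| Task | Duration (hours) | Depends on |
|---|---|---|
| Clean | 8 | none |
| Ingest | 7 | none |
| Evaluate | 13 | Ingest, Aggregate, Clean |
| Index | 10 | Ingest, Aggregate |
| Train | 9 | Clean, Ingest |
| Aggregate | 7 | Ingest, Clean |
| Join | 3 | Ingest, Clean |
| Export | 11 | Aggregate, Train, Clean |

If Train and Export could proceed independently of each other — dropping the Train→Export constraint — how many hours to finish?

28

Before: longest chain Clean→Aggregate→Evaluate = 8+7+13 = 28, finish 28.
Without Train→Export, Export's earliest start moves from 17 to 15.
New critical path: Clean→Aggregate→Evaluate = 8+7+13 = 28 ⇒ 28 hours.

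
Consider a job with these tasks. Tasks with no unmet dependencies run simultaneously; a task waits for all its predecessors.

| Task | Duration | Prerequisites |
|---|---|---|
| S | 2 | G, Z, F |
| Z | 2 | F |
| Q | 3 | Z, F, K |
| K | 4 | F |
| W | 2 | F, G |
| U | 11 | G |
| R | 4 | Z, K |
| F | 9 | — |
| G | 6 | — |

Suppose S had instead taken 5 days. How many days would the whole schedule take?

17

Critical path before the change: G→U = 6+11 = 17 giving 17 days.
The longest path through S is only 13 days, so S has float 4.
That remains the longest chain; total 17 days.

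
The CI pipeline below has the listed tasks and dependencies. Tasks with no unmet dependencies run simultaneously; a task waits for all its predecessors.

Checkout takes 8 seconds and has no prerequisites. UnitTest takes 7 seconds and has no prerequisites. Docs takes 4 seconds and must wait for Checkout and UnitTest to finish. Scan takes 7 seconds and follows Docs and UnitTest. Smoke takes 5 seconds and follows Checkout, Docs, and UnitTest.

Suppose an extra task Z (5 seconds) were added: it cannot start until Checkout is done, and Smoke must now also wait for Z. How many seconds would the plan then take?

19

Originally the plan takes 19 seconds.
With Z inserted, Smoke now waits for max(Checkout, Docs, UnitTest, Z).
New critical path: Checkout→Docs→Scan = 8+4+7 = 19 ⇒ 19 seconds.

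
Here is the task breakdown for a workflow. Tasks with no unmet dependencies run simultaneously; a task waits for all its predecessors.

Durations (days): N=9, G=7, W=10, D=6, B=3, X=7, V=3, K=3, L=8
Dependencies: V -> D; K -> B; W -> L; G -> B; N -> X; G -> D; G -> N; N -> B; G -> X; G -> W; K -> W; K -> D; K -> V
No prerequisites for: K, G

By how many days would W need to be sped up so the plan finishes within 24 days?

1

Current finish: 25 days; target: 24.
W is on every critical path, so each day cut from W cuts the finish by one (this holds down to a finish of 23).
Need 25 − 24 = 1 day off W → W becomes 9 days, finish becomes 24.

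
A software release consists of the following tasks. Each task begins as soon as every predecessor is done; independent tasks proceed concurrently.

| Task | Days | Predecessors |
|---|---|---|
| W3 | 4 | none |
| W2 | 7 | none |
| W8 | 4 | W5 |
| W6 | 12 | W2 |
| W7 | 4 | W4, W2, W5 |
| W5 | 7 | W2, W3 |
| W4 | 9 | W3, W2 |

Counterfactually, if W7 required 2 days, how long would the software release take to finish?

19

Actual critical path: W2→W4→W7 = 7+9+4 = 20 ⇒ 20 days.
Since W7 is critical, the -2 change carries straight to that chain (now 18 days).
New critical path: W2→W6 = 7+12 = 19 ⇒ 19 days.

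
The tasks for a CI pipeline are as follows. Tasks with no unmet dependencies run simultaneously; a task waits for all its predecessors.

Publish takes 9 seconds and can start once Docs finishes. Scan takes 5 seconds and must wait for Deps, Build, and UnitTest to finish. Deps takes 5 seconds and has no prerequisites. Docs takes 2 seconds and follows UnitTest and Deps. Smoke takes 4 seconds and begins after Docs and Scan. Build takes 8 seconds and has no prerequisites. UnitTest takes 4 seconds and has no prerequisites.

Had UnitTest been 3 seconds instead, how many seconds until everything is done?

Critical path before the change: Build→Scan→Smoke = 8+5+4 = 17 giving 17 seconds.
UnitTest has 2 seconds of float (longest path through it is 15).
That remains the longest chain; total 17 seconds.

17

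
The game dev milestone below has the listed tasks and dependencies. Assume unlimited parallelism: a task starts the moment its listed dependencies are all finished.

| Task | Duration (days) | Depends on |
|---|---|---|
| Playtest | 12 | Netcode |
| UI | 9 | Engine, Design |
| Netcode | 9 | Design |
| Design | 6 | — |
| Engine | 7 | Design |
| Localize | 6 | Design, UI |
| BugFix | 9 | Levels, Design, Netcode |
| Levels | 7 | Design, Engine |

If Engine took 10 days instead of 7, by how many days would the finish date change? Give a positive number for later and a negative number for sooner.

As given, the longest chain is Design→Engine→Levels→BugFix = 6+7+7+9 = 29, so the finish is 29 days.
Since Engine is critical, the +3 change carries straight to that chain (now 32 days).
No other chain overtakes it, so the finish is 32 days.
Change in finish: 32 − 29 = +3 days.

3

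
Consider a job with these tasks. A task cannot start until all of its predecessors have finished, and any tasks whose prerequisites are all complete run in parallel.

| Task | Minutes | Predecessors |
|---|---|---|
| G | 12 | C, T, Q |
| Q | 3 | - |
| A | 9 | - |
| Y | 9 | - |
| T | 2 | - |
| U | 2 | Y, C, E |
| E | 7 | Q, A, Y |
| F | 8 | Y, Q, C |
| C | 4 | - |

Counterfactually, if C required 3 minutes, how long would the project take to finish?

18

The binding path is A→E→U = 9+7+2 = 18; finish at 18 minutes.
The longest path through C is only 16 minutes, so C has float 2.
The critical path is still A→E→U; finish is now 18 minutes.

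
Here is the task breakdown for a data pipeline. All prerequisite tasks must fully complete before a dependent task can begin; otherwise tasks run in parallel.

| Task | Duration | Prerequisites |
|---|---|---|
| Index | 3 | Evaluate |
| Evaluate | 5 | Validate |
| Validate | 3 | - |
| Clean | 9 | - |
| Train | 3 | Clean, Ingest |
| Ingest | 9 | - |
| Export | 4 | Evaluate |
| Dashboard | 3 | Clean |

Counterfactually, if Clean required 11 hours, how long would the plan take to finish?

As given, the longest chain is Clean→Train = 9+3 = 12, so the finish is 12 hours.
Since Clean is critical, the +2 change carries straight to that chain (now 14 hours).
The critical path is still Clean→Train; finish is now 14 hours.

14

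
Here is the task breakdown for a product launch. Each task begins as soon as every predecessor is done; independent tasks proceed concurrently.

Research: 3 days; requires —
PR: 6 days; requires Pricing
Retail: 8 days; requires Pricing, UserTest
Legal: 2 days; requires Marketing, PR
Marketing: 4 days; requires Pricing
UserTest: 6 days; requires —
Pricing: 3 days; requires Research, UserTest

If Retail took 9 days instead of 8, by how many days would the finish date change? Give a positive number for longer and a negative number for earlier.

1

As given, the longest chain is UserTest→Pricing→Retail = 6+3+8 = 17, so the finish is 17 days.
Since Retail is critical, the +1 change carries straight to that chain (now 18 days).
The critical path is still UserTest→Pricing→Retail; finish is now 18 days.
Change in finish: 18 − 17 = +1 days.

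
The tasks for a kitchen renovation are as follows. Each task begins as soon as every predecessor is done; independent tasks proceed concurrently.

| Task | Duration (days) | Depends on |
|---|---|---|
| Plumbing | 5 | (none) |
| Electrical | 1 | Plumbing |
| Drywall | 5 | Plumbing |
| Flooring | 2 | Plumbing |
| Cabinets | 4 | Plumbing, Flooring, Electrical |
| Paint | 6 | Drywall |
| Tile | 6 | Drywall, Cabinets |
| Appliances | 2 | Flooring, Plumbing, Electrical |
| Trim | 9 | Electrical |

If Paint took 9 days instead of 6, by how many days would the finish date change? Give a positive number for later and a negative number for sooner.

As given, the longest chain is Plumbing→Flooring→Cabinets→Tile = 5+2+4+6 = 17, so the finish is 17 days.
Paint has 1 day of float (longest path through it is 16).
New critical path: Plumbing→Drywall→Paint = 5+5+9 = 19 ⇒ 19 days.
Change in finish: 19 − 17 = +2 days.

2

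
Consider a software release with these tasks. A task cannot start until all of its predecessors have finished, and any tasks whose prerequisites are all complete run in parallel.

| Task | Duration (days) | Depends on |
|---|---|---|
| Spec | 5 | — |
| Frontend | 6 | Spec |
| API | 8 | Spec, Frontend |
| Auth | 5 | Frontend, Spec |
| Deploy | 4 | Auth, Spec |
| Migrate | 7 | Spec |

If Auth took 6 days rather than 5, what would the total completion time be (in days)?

Baseline: Spec→Frontend→Auth→Deploy = 5+6+5+4 = 20 → 20 days.
Auth is on the critical path; changing it to 6 makes that path 21 days.
The critical path is still Spec→Frontend→Auth→Deploy; finish is now 21 days.

21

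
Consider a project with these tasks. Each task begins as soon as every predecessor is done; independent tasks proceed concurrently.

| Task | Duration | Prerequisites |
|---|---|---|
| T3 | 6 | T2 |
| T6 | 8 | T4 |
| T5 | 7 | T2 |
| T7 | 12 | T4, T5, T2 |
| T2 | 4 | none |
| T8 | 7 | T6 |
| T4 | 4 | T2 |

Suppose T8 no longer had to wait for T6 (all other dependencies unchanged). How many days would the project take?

Original critical path: T2→T4→T6→T8 = 4+4+8+7 = 23 ⇒ 23 days.
Without T6→T8, T8's earliest start moves from 16 to 0.
New critical path: T2→T5→T7 = 4+7+12 = 23 ⇒ 23 days.

23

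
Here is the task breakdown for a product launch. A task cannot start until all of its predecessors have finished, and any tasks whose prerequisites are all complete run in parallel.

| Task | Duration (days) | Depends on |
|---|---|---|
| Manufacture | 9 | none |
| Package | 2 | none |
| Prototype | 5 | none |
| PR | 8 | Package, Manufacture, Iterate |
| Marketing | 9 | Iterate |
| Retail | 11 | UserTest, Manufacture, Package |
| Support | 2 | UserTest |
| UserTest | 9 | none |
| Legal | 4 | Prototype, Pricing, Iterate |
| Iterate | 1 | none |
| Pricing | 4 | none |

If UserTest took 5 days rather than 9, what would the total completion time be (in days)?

Baseline: UserTest→Retail = 9+11 = 20 → 20 days.
Since UserTest is critical, the -4 change carries straight to that chain (now 16 days).
New critical path: Manufacture→Retail = 9+11 = 20 ⇒ 20 days.

20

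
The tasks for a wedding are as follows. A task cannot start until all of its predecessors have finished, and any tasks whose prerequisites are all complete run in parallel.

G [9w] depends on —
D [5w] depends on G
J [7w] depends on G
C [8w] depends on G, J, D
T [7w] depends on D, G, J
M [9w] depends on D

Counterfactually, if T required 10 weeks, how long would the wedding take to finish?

26

Actual critical path: G→J→C = 9+7+8 = 24 ⇒ 24 weeks.
T is off the critical path — its longest chain is 23 weeks, giving 1 of slack.
New critical path: G→J→T = 9+7+10 = 26 ⇒ 26 weeks.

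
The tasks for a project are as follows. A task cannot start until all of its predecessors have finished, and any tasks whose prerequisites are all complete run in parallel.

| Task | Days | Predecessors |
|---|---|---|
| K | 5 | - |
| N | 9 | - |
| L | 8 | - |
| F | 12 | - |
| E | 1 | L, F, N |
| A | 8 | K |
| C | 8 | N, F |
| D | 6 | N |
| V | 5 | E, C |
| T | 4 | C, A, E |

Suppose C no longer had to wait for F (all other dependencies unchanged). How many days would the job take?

Before: longest chain F→C→V = 12+8+5 = 25, finish 25.
Without F→C, C's earliest start moves from 12 to 9.
The longest chain is now N→C→V = 9+8+5 = 22, so the job takes 22 days.

22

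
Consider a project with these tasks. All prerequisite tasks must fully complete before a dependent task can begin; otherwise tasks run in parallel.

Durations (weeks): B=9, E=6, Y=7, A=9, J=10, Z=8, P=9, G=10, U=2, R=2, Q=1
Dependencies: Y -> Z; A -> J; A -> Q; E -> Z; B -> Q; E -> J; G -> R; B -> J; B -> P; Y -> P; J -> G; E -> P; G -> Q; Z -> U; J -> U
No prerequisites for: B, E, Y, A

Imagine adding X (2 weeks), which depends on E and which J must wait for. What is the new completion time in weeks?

31

Originally the job takes 31 weeks.
With X inserted, J now waits for max(B, E, A, X).
New critical path: B→J→G→R = 9+10+10+2 = 31 ⇒ 31 weeks.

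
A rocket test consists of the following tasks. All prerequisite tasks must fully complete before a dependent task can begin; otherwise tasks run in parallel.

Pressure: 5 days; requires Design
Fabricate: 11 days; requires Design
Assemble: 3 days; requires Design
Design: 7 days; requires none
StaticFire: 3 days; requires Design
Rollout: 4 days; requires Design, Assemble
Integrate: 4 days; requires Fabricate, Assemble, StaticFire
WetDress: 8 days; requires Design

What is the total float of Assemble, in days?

Critical path: Design→Fabricate→Integrate = 7+11+4 = 22, so the finish is 22 days.
Longest path through Assemble: 14 days (earliest finish 10, latest finish 18).
Slack of Assemble = 15 − 7 = 8 days.

8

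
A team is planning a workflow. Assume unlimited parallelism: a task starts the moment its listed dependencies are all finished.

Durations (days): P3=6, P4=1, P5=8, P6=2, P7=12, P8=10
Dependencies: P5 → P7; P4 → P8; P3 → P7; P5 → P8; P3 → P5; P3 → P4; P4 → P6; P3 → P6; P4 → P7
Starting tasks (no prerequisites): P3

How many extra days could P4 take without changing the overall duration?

7

Critical path: P3→P5→P7 = 6+8+12 = 26, so the finish is 26 days.
The longest chain containing P4 totals 19 days.
Slack of P4 = 13 − 6 = 7 days.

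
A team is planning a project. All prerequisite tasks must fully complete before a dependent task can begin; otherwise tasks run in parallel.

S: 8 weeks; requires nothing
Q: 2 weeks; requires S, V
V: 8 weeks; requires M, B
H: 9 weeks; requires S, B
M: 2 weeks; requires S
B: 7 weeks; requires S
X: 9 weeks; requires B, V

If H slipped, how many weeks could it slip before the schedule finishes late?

S→B→V→X = 8+7+8+9 = 32 sets the makespan at 32 weeks.
Longest path through H: 24 weeks (earliest finish 24, latest finish 32).
Float = 32 − 24 = 8.

8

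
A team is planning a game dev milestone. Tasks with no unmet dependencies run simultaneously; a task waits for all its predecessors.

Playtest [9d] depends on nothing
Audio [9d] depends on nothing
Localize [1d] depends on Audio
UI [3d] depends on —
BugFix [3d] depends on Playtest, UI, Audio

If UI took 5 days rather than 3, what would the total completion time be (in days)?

Critical path before the change: Audio→BugFix = 9+3 = 12 giving 12 days.
UI has 6 days of float (longest path through it is 6).
The critical path is still Audio→BugFix; finish is now 12 days.

12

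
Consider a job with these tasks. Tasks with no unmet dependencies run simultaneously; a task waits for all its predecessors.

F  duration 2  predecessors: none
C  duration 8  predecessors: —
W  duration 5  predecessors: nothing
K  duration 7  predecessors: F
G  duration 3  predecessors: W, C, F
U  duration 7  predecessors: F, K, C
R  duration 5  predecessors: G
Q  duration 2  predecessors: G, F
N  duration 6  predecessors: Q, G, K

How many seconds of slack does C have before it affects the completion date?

Critical path: C→G→Q→N = 8+3+2+6 = 19, so the finish is 19 seconds.
Longest path through C: 19 seconds (earliest finish 8, latest finish 8).
Slack of C = 0 − 0 = 0 seconds.

0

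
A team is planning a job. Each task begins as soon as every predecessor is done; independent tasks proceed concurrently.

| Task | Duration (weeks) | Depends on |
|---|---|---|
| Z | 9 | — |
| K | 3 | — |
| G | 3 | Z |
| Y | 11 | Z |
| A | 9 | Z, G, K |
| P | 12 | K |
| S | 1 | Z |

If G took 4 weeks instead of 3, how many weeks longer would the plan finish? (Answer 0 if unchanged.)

The binding path is Z→G→A = 9+3+9 = 21; finish at 21 weeks.
G is on the critical path; changing it to 4 makes that path 22 weeks.
That remains the longest chain; total 22 weeks.
Change in finish: 22 − 21 = +1 weeks.

1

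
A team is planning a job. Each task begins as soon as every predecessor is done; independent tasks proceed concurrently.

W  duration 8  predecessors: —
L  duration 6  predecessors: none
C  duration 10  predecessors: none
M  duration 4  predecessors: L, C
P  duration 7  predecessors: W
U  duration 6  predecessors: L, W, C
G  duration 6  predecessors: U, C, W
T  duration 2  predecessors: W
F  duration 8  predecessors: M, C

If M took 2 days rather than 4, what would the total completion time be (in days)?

The binding path is C→M→F = 10+4+8 = 22; finish at 22 days.
M lies on that path, so at 2 days the path becomes 20 days.
The binding chain switches to C→U→G = 10+6+6 = 22; finish 22 days.

22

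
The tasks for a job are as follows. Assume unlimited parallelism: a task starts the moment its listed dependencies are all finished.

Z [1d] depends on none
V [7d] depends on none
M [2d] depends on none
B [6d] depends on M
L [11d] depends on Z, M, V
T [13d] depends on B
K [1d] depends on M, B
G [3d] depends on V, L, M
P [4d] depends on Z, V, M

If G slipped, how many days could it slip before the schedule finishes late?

Critical path: V→L→G = 7+11+3 = 21, so the finish is 21 days.
G finishes as early as 21 and must finish by 21.
Slack of G = 18 − 18 = 0 days.

0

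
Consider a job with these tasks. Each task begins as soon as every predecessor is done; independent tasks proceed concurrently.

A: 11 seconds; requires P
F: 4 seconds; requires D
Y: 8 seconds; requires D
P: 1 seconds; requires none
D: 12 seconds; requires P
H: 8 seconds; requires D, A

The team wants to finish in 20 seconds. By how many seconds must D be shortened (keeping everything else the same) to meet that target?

Current finish: 21 seconds; target: 20.
D is on every critical path, so each second cut from D cuts the finish by one (this holds down to a finish of 20).
Need 21 − 20 = 1 second off D → D becomes 11 seconds, finish becomes 20.

1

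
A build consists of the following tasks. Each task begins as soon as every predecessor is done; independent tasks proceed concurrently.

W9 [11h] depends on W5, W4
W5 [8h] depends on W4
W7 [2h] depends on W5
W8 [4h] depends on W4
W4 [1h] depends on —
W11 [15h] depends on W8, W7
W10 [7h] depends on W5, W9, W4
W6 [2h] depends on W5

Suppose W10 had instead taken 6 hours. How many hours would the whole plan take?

Baseline: W4→W5→W9→W10 = 1+8+11+7 = 27 → 27 hours.
W10 lies on that path, so at 6 hours the path becomes 26 hours.
New critical path: W4→W5→W7→W11 = 1+8+2+15 = 26 ⇒ 26 hours.

26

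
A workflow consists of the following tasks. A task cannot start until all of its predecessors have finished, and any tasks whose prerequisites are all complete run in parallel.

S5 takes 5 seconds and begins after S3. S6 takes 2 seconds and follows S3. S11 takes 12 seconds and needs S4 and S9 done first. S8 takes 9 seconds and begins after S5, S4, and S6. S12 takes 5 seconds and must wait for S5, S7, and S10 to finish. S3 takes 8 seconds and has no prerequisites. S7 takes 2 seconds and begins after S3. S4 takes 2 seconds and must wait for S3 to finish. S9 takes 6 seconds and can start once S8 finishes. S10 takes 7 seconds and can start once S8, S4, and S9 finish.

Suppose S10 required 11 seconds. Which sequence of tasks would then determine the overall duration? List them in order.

S3, S5, S8, S9, S10, S12

As given, the longest chain is S3→S5→S8→S9→S10→S12 = 8+5+9+6+7+5 = 40, so the finish is 40 seconds.
S10 is on the critical path; changing it to 11 makes that path 44 seconds.
The critical path is still S3→S5→S8→S9→S10→S12; finish is now 44 seconds.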